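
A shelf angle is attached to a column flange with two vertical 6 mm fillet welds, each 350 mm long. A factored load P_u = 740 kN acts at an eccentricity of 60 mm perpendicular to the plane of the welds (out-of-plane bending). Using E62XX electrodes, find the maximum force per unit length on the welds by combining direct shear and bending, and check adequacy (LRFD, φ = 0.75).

f_max ≈ 1520 N/mm; NOT adequate

E62XX → F_EXX = 620 MPa.
L_w = 2 × 350 = 700 mm; section modulus (unit throat) S = 2 × L²/6 = 40830 mm².
Direct shear f_v = P/L_w = 740×10³/700 = 1057 N/mm.
Moment M = P × e = 740×10³ × 60 = 44400000 N·mm; bending f_b = M/S = 1087 N/mm.
f_max = √(f_v² + f_b²) = √(1057² + 1087²) = 1517 N/mm.
φr_n = 0.75 × 0.6 × 620 × (0.707 × 6) = 1184 N/mm → NOT adequate.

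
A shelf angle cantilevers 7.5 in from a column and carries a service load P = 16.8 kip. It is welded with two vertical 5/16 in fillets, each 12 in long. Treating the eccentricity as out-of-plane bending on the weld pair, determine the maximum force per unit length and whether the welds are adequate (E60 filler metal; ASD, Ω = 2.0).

f_max ≈ 2.72 kip/in; adequate

E60XX → F_EXX = 60 ksi.
L_w = 2 × 12 = 24 in; section modulus (unit throat) S = 2 × L²/6 = 48 in².
Direct shear f_v = P/L_w = 16.8/24 = 0.7 kip/in.
Moment M = P × e = 16.8 × 7.5 = 126 kip·in; bending f_b = M/S = 2.625 kip/in.
f_max = √(f_v² + f_b²) = √(0.7² + 2.625²) = 2.717 kip/in.
r_n/Ω = (1/2.0) × 0.6 × 60 × (0.707 × 0.3125) = 3.977 kip/in → adequate.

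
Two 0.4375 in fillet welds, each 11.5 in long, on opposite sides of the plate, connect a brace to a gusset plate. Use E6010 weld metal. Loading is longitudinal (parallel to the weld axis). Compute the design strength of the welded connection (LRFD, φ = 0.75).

φR_n ≈ 192 kip

E60XX → F_EXX = 60 ksi.
Effective throat t_e = 0.707 × 0.4375 = 0.3093 in.
Total length L = 23 in; A_we = 0.3093 × 23 = 7.114 in².
F_nw = 0.6 F_EXX = 0.6 × 60 = 36 ksi.
φR_n = 0.75 × 36 × 7.114 = 192.1 kip.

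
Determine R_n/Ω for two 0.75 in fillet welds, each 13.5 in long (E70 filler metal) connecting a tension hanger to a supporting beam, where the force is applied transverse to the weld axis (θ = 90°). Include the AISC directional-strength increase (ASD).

R_n/Ω ≈ 451 kips

E70XX → F_EXX = 70 ksi.
t_e = 0.707 × 0.75 = 0.5302 in; A_we = 0.5302 × 27 = 14.32 in².
Directional factor: 1.0 + 0.5 sin^1.5(90°) = 1.5.
F_nw = 0.6 × 70 × 1.5 = 63 ksi.
R_n/Ω = (63 × 14.32) / 2.0 = 451 kips.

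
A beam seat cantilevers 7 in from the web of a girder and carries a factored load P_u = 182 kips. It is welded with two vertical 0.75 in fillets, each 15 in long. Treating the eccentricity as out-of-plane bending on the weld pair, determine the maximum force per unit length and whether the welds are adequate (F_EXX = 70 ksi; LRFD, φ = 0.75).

L_w = 2 × 15 = 30 in; section modulus (unit throat) S = 2 × L²/6 = 75 in².
Direct shear f_v = P/L_w = 182/30 = 6.067 kip/in.
Moment M = P × e = 182 × 7 = 1274 kip·in; bending f_b = M/S = 16.99 kip/in.
f_max = √(f_v² + f_b²) = √(6.067² + 16.99²) = 18.04 kip/in.
φr_n = 0.75 × 0.6 × 70 × (0.707 × 0.75) = 16.7 kip/in → NOT adequate.

f_max ≈ 18 kip/in; NOT adequate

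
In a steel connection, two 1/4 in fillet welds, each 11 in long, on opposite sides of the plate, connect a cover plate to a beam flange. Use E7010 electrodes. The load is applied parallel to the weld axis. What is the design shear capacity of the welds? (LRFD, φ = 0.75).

E70XX → F_EXX = 70 ksi.
Effective throat t_e = 0.707 × 0.25 = 0.1767 in.
Total length L = 22 in; A_we = 0.1767 × 22 = 3.888 in².
F_nw = 0.6 F_EXX = 0.6 × 70 = 42 ksi.
φR_n = 0.75 × 42 × 3.888 = 122.5 kips.

φR_n ≈ 122 kips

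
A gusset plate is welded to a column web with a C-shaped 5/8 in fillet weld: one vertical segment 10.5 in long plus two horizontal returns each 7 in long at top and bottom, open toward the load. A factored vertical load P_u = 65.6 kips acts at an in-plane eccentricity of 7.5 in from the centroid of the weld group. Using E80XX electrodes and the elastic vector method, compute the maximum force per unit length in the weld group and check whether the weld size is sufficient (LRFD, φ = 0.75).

f_max ≈ 7.91 kip/in; adequate

E80XX → F_EXX = 80 ksi.
Total weld length L_w = 24.5 in. Treat welds as unit-width lines.
Centroid: x̄ = 2×7×3.5 / 24.5 = 2 in from the vertical weld.
Polar moment about centroid: J = I_x + I_y = [10.5³/12 + 2×7×5.25²] + [10.5×2² + 2(7³/12 + 7×1.5²)] = 613 in³.
Direct shear f_v = P/L_w = 65.6 / 24.5 = 2.678 kip/in (vertical).
Torsion M = P·e = 65.6 × 7.5 = 492 kip·in.
Critical point at (x, y) = (5, 5.25) from centroid. f_tx = M·y/J = 4.214 kip/in; f_ty = M·x/J = 4.013 kip/in.
Resultant f_max = √[f_tx² + (f_v + f_ty)²] = √[4.214² + (2.678 + 4.013)²] = 7.907 kip/in.
Capacity per unit length: φr_n = 0.75 × 0.6 × 80 × (0.707 × 0.625) = 15.91 kip/in.
7.907 ≤ 15.91 → adequate.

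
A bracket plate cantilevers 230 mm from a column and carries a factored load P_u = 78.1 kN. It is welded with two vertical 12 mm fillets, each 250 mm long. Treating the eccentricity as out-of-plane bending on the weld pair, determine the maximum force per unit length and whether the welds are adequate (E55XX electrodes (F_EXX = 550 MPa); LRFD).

f_max ≈ 876 N/mm; adequate

L_w = 2 × 250 = 500 mm; section modulus (unit throat) S = 2 × L²/6 = 20830 mm².
Direct shear f_v = P/L_w = 78.1×10³/500 = 156.2 N/mm.
Moment M = P × e = 78.1×10³ × 230 = 17963000 N·mm; bending f_b = M/S = 862.2 N/mm.
f_max = √(f_v² + f_b²) = √(156.2² + 862.2²) = 876.3 N/mm.
φr_n = 0.75 × 0.6 × 550 × (0.707 × 12) = 2100 N/mm → adequate.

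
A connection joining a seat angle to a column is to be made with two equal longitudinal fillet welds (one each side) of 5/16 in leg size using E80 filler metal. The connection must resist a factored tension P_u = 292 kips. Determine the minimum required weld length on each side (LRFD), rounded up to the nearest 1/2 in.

E80XX → F_EXX = 80 ksi.
Throat t_e = 0.707 × 0.3125 = 0.2209 in.
φr_n = 0.75 × 0.6 × 80 × 0.2209 = 7.954 kips/in.
L_req = P_u / φr_n = 292 / 7.954 = 36.71 in total.
Per side: 36.71 / 2 = 18.36 in.
Round up → use L = 18.5 in on each side.

L = 18.5 in on each side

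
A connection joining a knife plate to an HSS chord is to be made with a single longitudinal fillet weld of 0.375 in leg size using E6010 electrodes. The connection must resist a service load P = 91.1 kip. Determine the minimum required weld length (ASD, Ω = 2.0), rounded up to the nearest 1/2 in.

E60XX → F_EXX = 60 ksi.
Throat t_e = 0.707 × 0.375 = 0.2651 in.
r_n/Ω = (0.6 × 60 × 0.2651) / 2.0 = 4.772 kip/in.
L_req = P / (r_n/Ω) = 91.1 / 4.772 = 19.09 in total.
Round up → use L = 19.5 in.

L = 19.5 in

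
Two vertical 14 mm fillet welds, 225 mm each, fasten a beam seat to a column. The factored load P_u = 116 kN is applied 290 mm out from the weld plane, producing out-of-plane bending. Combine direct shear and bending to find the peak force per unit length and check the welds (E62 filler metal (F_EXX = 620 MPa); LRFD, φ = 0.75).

f_max ≈ 2010 N/mm; adequate

L_w = 2 × 225 = 450 mm; section modulus (unit throat) S = 2 × L²/6 = 16880 mm².
Direct shear f_v = P/L_w = 116×10³/450 = 257.8 N/mm.
Moment M = P × e = 116×10³ × 290 = 33640000 N·mm; bending f_b = M/S = 1993 N/mm.
f_max = √(f_v² + f_b²) = √(257.8² + 1993²) = 2010 N/mm.
φr_n = 0.75 × 0.6 × 620 × (0.707 × 14) = 2762 N/mm → adequate.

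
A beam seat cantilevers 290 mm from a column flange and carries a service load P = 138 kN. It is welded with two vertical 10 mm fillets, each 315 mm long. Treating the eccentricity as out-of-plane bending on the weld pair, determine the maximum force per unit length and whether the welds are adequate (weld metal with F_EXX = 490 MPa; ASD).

f_max ≈ 1230 N/mm; NOT adequate

L_w = 2 × 315 = 630 mm; section modulus (unit throat) S = 2 × L²/6 = 33080 mm².
Direct shear f_v = P/L_w = 138×10³/630 = 219 N/mm.
Moment M = P × e = 138×10³ × 290 = 40020000 N·mm; bending f_b = M/S = 1210 N/mm.
f_max = √(f_v² + f_b²) = √(219² + 1210²) = 1230 N/mm.
r_n/Ω = (1/2.0) × 0.6 × 490 × (0.707 × 10) = 1039 N/mm → NOT adequate.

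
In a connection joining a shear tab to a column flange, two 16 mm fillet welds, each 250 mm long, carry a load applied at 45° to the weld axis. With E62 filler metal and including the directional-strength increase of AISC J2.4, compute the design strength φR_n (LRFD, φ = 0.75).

E62XX → F_EXX = 620 MPa.
t_e = 0.707 × 16 = 11.31 mm; A_we = 11.31 × 500 = 5656 mm².
Directional factor: 1.0 + 0.5 sin^1.5(45°) = 1.297.
F_nw = 0.6 × 620 × 1.297 = 482.6 MPa.
φR_n = 0.75 × 482.6 × 5656 × 10⁻³ = 2047 kN.

φR_n ≈ 2050 kN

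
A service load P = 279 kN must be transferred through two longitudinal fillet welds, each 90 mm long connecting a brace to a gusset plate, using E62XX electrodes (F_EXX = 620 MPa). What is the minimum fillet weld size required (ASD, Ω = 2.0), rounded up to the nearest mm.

w = 12 mm

Total weld length L = 180 mm.
Required throat t_e = P × Ω / (0.6 F_EXX × L) = 279 × 2.0 / (0.6 × 620 × 180 × 10⁻³) = 8.333 mm.
Required leg w = t_e / 0.707 = 11.79 mm → use 12 mm.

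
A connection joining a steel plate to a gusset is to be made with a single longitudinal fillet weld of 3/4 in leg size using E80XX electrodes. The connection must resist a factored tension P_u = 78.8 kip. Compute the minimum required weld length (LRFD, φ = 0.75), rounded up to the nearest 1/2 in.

E80XX → F_EXX = 80 ksi.
Throat t_e = 0.707 × 0.75 = 0.5302 in.
φr_n = 0.75 × 0.6 × 80 × 0.5302 = 19.09 kip/in.
L_req = P_u / φr_n = 78.8 / 19.09 = 4.128 in total.
Round up → use L = 4.5 in.

L = 4.5 in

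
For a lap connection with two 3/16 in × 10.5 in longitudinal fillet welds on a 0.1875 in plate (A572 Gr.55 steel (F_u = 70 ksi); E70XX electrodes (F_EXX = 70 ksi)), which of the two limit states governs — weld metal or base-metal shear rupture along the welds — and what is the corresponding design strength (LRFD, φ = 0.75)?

φR_n ≈ 87.7 kip (weld metal governs)

t_e = 0.707 × 0.1875 = 0.1326 in; L = 21 in.
Weld metal: φR_n = 0.75 × 0.6 × 70 × 0.1326 × 21 = 87.69 kip.
Base metal (shear rupture): φR_n = 0.75 × 0.6 × 70 × 0.1875 × 21 = 124 kip.
Governing: weld metal.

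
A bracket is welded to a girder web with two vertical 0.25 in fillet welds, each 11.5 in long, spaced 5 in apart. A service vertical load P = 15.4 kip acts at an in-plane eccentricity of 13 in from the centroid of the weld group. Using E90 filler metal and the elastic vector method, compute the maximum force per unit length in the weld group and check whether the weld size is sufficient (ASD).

E90XX → F_EXX = 90 ksi.
Total weld length L_w = 23 in. Treat welds as unit-width lines.
Polar moment about centroid: J = 2[d³/12 + d(b/2)²] = 2[11.5³/12 + 11.5×2.5²] = 397.2 in³.
Direct shear f_v = P/L_w = 15.4 / 23 = 0.6696 kip/in (vertical).
Torsion M = P·e = 15.4 × 13 = 200.2 kip·in.
Critical point at (x, y) = (2.5, 5.75) from centroid. f_tx = M·y/J = 2.898 kip/in; f_ty = M·x/J = 1.26 kip/in.
Resultant f_max = √[f_tx² + (f_v + f_ty)²] = √[2.898² + (0.6696 + 1.26)²] = 3.482 kip/in.
Capacity per unit length: r_n/Ω = (1/2.0) × 0.6 × 90 × (0.707 × 0.25) = 4.772 kip/in.
3.482 ≤ 4.772 → adequate.

f_max ≈ 3.48 kip/in; adequate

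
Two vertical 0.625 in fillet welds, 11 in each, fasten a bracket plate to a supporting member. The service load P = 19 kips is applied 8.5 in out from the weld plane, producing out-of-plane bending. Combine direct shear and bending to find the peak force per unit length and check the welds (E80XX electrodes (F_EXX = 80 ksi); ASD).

f_max ≈ 4.1 kip/in; adequate

L_w = 2 × 11 = 22 in; section modulus (unit throat) S = 2 × L²/6 = 40.33 in².
Direct shear f_v = P/L_w = 19/22 = 0.8636 kip/in.
Moment M = P × e = 19 × 8.5 = 161.5 kip·in; bending f_b = M/S = 4.004 kip/in.
f_max = √(f_v² + f_b²) = √(0.8636² + 4.004²) = 4.096 kip/in.
r_n/Ω = (1/2.0) × 0.6 × 80 × (0.707 × 0.625) = 10.6 kip/in → adequate.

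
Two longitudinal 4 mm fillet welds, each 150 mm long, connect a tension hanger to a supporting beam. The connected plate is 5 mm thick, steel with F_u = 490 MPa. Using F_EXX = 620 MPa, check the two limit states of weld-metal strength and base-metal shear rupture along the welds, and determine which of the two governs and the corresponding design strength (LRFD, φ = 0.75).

t_e = 0.707 × 4 = 2.828 mm; L = 300 mm.
Weld metal: φR_n = 0.75 × 0.6 × 620 × 2.828 × 300 × 10⁻³ = 236.7 kN.
Base metal (shear rupture): φR_n = 0.75 × 0.6 × 490 × 5 × 300 × 10⁻³ = 330.8 kN.
Governing: weld metal.

φR_n ≈ 237 kN (weld metal governs)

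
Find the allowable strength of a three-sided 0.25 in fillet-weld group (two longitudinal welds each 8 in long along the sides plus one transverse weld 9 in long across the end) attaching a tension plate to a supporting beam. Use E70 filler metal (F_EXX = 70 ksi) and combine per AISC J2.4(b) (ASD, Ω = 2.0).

t_e = 0.707 × 0.25 = 0.1767 in.
R_nwl = 0.6 × 70 × 0.1767 × 16 = 118.8 kips (longitudinal, 2 welds).
R_nwt = 0.6 × 70 × 0.1767 × 9 = 66.81 kips (transverse, base value).
(i) R_nwl + R_nwt = 185.6 kips; (ii) 0.85 R_nwl + 1.5 R_nwt = 201.2 kips.
R_n = max = 201.2 kips [governs: (ii)]; R_n/Ω = 100.6 kips.

R_n/Ω ≈ 101 kips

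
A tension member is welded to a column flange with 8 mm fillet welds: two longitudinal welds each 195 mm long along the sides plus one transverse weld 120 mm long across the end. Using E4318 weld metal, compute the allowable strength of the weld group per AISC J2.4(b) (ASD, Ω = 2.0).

R_n/Ω ≈ 373 kN

E43XX → F_EXX = 430 MPa.
t_e = 0.707 × 8 = 5.656 mm.
R_nwl = 0.6 × 430 × 5.656 × 390 × 10⁻³ = 569.1 kN (longitudinal, 2 welds).
R_nwt = 0.6 × 430 × 5.656 × 120 × 10⁻³ = 175.1 kN (transverse, base value).
(i) R_nwl + R_nwt = 744.2 kN; (ii) 0.85 R_nwl + 1.5 R_nwt = 746.4 kN.
R_n = max = 746.4 kN [governs: (ii)]; R_n/Ω = 373.2 kN.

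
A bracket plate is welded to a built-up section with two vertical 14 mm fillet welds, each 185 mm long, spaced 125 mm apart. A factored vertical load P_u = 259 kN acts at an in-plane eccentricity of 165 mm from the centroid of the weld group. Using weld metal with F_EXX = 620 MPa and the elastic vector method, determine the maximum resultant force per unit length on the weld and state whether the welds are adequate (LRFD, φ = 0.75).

Total weld length L_w = 370 mm. Treat welds as unit-width lines.
Polar moment about centroid: J = 2[d³/12 + d(b/2)²] = 2[185³/12 + 185×62.5²] = 2501000 mm³.
Direct shear f_v = P/L_w = 259×10³ / 370 = 700 N/mm (vertical).
Torsion M = P·e = 259×10³ × 165 = 42735000 N·mm.
Critical point at (x, y) = (62.5, 92.5) from centroid. f_tx = M·y/J = 1581 N/mm; f_ty = M·x/J = 1068 N/mm.
Resultant f_max = √[f_tx² + (f_v + f_ty)²] = √[1581² + (700 + 1068)²] = 2372 N/mm.
Capacity per unit length: φr_n = 0.75 × 0.6 × 620 × (0.707 × 14) = 2762 N/mm.
2372 ≤ 2762 → adequate.

f_max ≈ 2370 N/mm; adequate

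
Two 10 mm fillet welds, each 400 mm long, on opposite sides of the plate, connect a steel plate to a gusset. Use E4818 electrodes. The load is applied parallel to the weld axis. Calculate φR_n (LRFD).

φR_n ≈ 1220 kN

E48XX → F_EXX = 480 MPa.
Effective throat t_e = 0.707 × 10 = 7.07 mm.
Total length L = 800 mm; A_we = 7.07 × 800 = 5656 mm².
F_nw = 0.6 F_EXX = 0.6 × 480 = 288 MPa.
φR_n = 0.75 × 288 × 5656 × 10⁻³ = 1222 kN.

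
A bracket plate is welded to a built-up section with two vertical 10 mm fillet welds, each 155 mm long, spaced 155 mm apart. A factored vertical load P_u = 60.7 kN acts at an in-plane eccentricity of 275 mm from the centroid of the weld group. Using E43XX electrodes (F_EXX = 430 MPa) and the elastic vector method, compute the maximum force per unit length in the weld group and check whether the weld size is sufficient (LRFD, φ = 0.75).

Total weld length L_w = 310 mm. Treat welds as unit-width lines.
Polar moment about centroid: J = 2[d³/12 + d(b/2)²] = 2[155³/12 + 155×77.5²] = 2483000 mm³.
Direct shear f_v = P/L_w = 60.7×10³ / 310 = 195.8 N/mm (vertical).
Torsion M = P·e = 60.7×10³ × 275 = 16692000 N·mm.
Critical point at (x, y) = (77.5, 77.5) from centroid. f_tx = M·y/J = 521.1 N/mm; f_ty = M·x/J = 521.1 N/mm.
Resultant f_max = √[f_tx² + (f_v + f_ty)²] = √[521.1² + (195.8 + 521.1)²] = 886.3 N/mm.
Capacity per unit length: φr_n = 0.75 × 0.6 × 430 × (0.707 × 10) = 1368 N/mm.
886.3 ≤ 1368 → adequate.

f_max ≈ 886 N/mm; adequate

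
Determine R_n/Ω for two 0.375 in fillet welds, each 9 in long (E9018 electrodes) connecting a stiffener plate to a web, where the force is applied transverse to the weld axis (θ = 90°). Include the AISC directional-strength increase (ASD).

E90XX → F_EXX = 90 ksi.
t_e = 0.707 × 0.375 = 0.2651 in; A_we = 0.2651 × 18 = 4.772 in².
Directional factor: 1.0 + 0.5 sin^1.5(90°) = 1.5.
F_nw = 0.6 × 90 × 1.5 = 81 ksi.
R_n/Ω = (81 × 4.772) / 2.0 = 193.3 kips.

R_n/Ω ≈ 193 kips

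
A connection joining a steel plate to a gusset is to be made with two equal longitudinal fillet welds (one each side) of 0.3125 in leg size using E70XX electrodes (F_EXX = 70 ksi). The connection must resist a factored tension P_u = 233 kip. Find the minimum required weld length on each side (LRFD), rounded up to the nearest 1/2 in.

L = 17 in on each side

Throat t_e = 0.707 × 0.3125 = 0.2209 in.
φr_n = 0.75 × 0.6 × 70 × 0.2209 = 6.96 kip/in.
L_req = P_u / φr_n = 233 / 6.96 = 33.48 in total.
Per side: 33.48 / 2 = 16.74 in.
Round up → use L = 17 in on each side.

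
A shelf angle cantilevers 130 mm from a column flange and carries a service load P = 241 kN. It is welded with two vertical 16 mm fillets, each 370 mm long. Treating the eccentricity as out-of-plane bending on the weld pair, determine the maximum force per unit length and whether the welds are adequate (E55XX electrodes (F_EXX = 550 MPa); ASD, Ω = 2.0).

L_w = 2 × 370 = 740 mm; section modulus (unit throat) S = 2 × L²/6 = 45630 mm².
Direct shear f_v = P/L_w = 241×10³/740 = 325.7 N/mm.
Moment M = P × e = 241×10³ × 130 = 31330000 N·mm; bending f_b = M/S = 686.6 N/mm.
f_max = √(f_v² + f_b²) = √(325.7² + 686.6²) = 759.9 N/mm.
r_n/Ω = (1/2.0) × 0.6 × 550 × (0.707 × 16) = 1866 N/mm → adequate.

f_max ≈ 760 N/mm; adequate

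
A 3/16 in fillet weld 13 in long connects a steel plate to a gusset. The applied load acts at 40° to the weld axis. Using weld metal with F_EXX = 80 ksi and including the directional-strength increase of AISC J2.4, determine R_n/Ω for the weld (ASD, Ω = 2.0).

R_n/Ω ≈ 52 kip

t_e = 0.707 × 0.1875 = 0.1326 in; A_we = 0.1326 × 13 = 1.723 in².
Directional factor: 1.0 + 0.5 sin^1.5(40°) = 1.258.
F_nw = 0.6 × 80 × 1.258 = 60.37 ksi.
R_n/Ω = (60.37 × 1.723) / 2.0 = 52.02 kip.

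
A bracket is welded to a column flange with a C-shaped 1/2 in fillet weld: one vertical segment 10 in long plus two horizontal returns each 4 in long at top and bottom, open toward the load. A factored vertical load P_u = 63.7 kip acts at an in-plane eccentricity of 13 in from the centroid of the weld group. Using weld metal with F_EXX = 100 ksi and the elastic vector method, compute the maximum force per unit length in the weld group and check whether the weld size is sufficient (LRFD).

Total weld length L_w = 18 in. Treat welds as unit-width lines.
Centroid: x̄ = 2×4×2 / 18 = 0.8889 in from the vertical weld.
Polar moment about centroid: J = I_x + I_y = [10³/12 + 2×4×5²] + [10×0.8889² + 2(4³/12 + 4×1.111²)] = 311.8 in³.
Direct shear f_v = P/L_w = 63.7 / 18 = 3.539 kip/in (vertical).
Torsion M = P·e = 63.7 × 13 = 828.1 kip·in.
Critical point at (x, y) = (3.111, 5) from centroid. f_tx = M·y/J = 13.28 kip/in; f_ty = M·x/J = 8.263 kip/in.
Resultant f_max = √[f_tx² + (f_v + f_ty)²] = √[13.28² + (3.539 + 8.263)²] = 17.77 kip/in.
Capacity per unit length: φr_n = 0.75 × 0.6 × 100 × (0.707 × 0.5) = 15.91 kip/in.
17.77 > 15.91 → NOT adequate.

f_max ≈ 17.8 kip/in; NOT adequate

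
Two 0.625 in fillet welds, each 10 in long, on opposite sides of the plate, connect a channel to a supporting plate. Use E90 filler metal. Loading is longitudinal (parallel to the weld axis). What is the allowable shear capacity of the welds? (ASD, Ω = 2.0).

E90XX → F_EXX = 90 ksi.
Effective throat t_e = 0.707 × 0.625 = 0.4419 in.
Total length L = 20 in; A_we = 0.4419 × 20 = 8.837 in².
F_nw = 0.6 F_EXX = 0.6 × 90 = 54 ksi.
R_n = 54 × 8.837 = 477.2 kips; R_n/Ω = 477.2/2.0 = 238.6 kips.

R_n/Ω ≈ 239 kips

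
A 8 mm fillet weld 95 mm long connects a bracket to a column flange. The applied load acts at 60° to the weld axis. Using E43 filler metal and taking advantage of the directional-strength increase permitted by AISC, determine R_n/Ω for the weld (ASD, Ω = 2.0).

R_n/Ω ≈ 97.2 kN

E43XX → F_EXX = 430 MPa.
t_e = 0.707 × 8 = 5.656 mm; A_we = 5.656 × 95 = 537.3 mm².
Directional factor: 1.0 + 0.5 sin^1.5(60°) = 1.403.
F_nw = 0.6 × 430 × 1.403 = 362 MPa.
R_n/Ω = (362 × 537.3) / 2.0 × 10⁻³ = 97.25 kN.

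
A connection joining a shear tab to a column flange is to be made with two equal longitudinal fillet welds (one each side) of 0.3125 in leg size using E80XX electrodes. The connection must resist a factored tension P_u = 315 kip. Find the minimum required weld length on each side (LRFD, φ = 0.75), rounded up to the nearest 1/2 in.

L = 20 in on each side

E80XX → F_EXX = 80 ksi.
Throat t_e = 0.707 × 0.3125 = 0.2209 in.
φr_n = 0.75 × 0.6 × 80 × 0.2209 = 7.954 kip/in.
L_req = P_u / φr_n = 315 / 7.954 = 39.6 in total.
Per side: 39.6 / 2 = 19.8 in.
Round up → use L = 20 in on each side.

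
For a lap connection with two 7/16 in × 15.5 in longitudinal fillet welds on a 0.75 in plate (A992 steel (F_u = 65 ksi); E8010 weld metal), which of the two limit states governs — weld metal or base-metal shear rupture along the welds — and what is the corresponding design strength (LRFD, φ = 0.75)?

φR_n ≈ 345 kips (weld metal governs)

E80XX → F_EXX = 80 ksi.
t_e = 0.707 × 0.4375 = 0.3093 in; L = 31 in.
Weld metal: φR_n = 0.75 × 0.6 × 80 × 0.3093 × 31 = 345.2 kips.
Base metal (shear rupture): φR_n = 0.75 × 0.6 × 65 × 0.75 × 31 = 680.1 kips.
Governing: weld metal.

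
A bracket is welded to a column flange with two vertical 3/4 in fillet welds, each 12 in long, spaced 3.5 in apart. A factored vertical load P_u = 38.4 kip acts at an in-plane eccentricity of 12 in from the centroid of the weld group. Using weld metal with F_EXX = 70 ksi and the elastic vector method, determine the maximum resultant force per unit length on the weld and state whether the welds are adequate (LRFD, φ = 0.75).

f_max ≈ 8.55 kip/in; adequate

Total weld length L_w = 24 in. Treat welds as unit-width lines.
Polar moment about centroid: J = 2[d³/12 + d(b/2)²] = 2[12³/12 + 12×1.75²] = 361.5 in³.
Direct shear f_v = P/L_w = 38.4 / 24 = 1.6 kip/in (vertical).
Torsion M = P·e = 38.4 × 12 = 460.8 kip·in.
Critical point at (x, y) = (1.75, 6) from centroid. f_tx = M·y/J = 7.648 kip/in; f_ty = M·x/J = 2.231 kip/in.
Resultant f_max = √[f_tx² + (f_v + f_ty)²] = √[7.648² + (1.6 + 2.231)²] = 8.554 kip/in.
Capacity per unit length: φr_n = 0.75 × 0.6 × 70 × (0.707 × 0.75) = 16.7 kip/in.
8.554 ≤ 16.7 → adequate.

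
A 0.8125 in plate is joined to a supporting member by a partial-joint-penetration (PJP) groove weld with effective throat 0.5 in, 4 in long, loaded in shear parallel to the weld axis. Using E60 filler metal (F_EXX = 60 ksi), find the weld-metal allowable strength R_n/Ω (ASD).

R_n/Ω ≈ 36 kips

Effective throat (given) t_e = 0.5 in.
A_we = 0.5 × 4 = 2 in².
F_nw = 0.6 F_EXX = 36 ksi.
R_n/Ω = (36 × 2) / 2.0 = 36 kips.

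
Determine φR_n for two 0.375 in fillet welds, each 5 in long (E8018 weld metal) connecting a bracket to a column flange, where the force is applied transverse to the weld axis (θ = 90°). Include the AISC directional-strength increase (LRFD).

φR_n ≈ 143 kip

E80XX → F_EXX = 80 ksi.
t_e = 0.707 × 0.375 = 0.2651 in; A_we = 0.2651 × 10 = 2.651 in².
Directional factor: 1.0 + 0.5 sin^1.5(90°) = 1.5.
F_nw = 0.6 × 80 × 1.5 = 72 ksi.
φR_n = 0.75 × 72 × 2.651 = 143.2 kip.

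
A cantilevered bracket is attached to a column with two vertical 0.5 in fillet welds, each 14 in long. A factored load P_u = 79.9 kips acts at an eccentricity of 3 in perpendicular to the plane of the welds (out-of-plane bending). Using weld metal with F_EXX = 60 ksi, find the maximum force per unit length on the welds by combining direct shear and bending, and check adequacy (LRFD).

L_w = 2 × 14 = 28 in; section modulus (unit throat) S = 2 × L²/6 = 65.33 in².
Direct shear f_v = P/L_w = 79.9/28 = 2.854 kip/in.
Moment M = P × e = 79.9 × 3 = 239.7 kip·in; bending f_b = M/S = 3.669 kip/in.
f_max = √(f_v² + f_b²) = √(2.854² + 3.669²) = 4.648 kip/in.
φr_n = 0.75 × 0.6 × 60 × (0.707 × 0.5) = 9.544 kip/in → adequate.

f_max ≈ 4.65 kip/in; adequate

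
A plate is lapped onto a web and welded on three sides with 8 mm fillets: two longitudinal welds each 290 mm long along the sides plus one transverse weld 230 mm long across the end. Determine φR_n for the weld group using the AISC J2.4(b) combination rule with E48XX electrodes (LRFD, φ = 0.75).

φR_n ≈ 1020 kN

E48XX → F_EXX = 480 MPa.
t_e = 0.707 × 8 = 5.656 mm.
R_nwl = 0.6 × 480 × 5.656 × 580 × 10⁻³ = 944.8 kN (longitudinal, 2 welds).
R_nwt = 0.6 × 480 × 5.656 × 230 × 10⁻³ = 374.7 kN (transverse, base value).
(i) R_nwl + R_nwt = 1319 kN; (ii) 0.85 R_nwl + 1.5 R_nwt = 1365 kN.
R_n = max = 1365 kN [governs: (ii)]; φR_n = 1024 kN.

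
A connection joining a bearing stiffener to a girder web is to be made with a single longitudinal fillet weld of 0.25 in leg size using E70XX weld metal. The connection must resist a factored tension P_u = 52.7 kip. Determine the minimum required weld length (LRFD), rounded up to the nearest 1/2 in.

L = 9.5 in

E70XX → F_EXX = 70 ksi.
Throat t_e = 0.707 × 0.25 = 0.1767 in.
φr_n = 0.75 × 0.6 × 70 × 0.1767 = 5.568 kip/in.
L_req = P_u / φr_n = 52.7 / 5.568 = 9.465 in total.
Round up → use L = 9.5 in.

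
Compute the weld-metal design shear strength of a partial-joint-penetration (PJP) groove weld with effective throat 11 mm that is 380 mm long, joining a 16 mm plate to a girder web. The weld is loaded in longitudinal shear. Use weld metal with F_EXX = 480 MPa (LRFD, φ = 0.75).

φR_n ≈ 903 kN

Effective throat (given) t_e = 11 mm.
A_we = 11 × 380 = 4180 mm².
F_nw = 0.6 F_EXX = 288 MPa.
φR_n = 0.75 × 288 × 4180 × 10⁻³ = 902.9 kN.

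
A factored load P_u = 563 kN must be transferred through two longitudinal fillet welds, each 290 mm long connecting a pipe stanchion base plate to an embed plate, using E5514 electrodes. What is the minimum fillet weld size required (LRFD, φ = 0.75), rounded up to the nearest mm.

E55XX → F_EXX = 550 MPa.
Total weld length L = 580 mm.
Required throat t_e = P_u / (φ × 0.6 F_EXX × L) = 563 / (0.75 × 0.6 × 550 × 580 × 10⁻³) = 3.922 mm.
Required leg w = t_e / 0.707 = 5.547 mm → use 6 mm.

w = 6 mm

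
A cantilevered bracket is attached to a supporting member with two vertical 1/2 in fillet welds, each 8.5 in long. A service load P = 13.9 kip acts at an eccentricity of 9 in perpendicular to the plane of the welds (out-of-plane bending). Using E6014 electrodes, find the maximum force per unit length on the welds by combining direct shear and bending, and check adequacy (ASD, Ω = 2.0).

f_max ≈ 5.26 kip/in; adequate

E60XX → F_EXX = 60 ksi.
L_w = 2 × 8.5 = 17 in; section modulus (unit throat) S = 2 × L²/6 = 24.08 in².
Direct shear f_v = P/L_w = 13.9/17 = 0.8176 kip/in.
Moment M = P × e = 13.9 × 9 = 125.1 kip·in; bending f_b = M/S = 5.194 kip/in.
f_max = √(f_v² + f_b²) = √(0.8176² + 5.194²) = 5.258 kip/in.
r_n/Ω = (1/2.0) × 0.6 × 60 × (0.707 × 0.5) = 6.363 kip/in → adequate.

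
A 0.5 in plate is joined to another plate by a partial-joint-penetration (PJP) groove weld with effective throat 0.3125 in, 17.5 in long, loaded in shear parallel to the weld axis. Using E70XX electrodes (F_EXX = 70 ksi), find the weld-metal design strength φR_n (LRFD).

φR_n ≈ 172 kips

Effective throat (given) t_e = 0.3125 in.
A_we = 0.3125 × 17.5 = 5.469 in².
F_nw = 0.6 F_EXX = 42 ksi.
φR_n = 0.75 × 42 × 5.469 = 172.3 kips.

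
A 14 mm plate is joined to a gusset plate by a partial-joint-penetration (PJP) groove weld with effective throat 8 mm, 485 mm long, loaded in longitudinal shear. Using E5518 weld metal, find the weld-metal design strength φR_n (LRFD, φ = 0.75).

E55XX → F_EXX = 550 MPa.
Effective throat (given) t_e = 8 mm.
A_we = 8 × 485 = 3880 mm².
F_nw = 0.6 F_EXX = 330 MPa.
φR_n = 0.75 × 330 × 3880 × 10⁻³ = 960.3 kN.

φR_n ≈ 960 kN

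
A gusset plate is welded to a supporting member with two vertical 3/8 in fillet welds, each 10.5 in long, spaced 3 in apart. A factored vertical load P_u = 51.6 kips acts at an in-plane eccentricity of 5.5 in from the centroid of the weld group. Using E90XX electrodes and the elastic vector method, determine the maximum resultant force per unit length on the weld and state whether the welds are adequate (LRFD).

E90XX → F_EXX = 90 ksi.
Total weld length L_w = 21 in. Treat welds as unit-width lines.
Polar moment about centroid: J = 2[d³/12 + d(b/2)²] = 2[10.5³/12 + 10.5×1.5²] = 240.2 in³.
Direct shear f_v = P/L_w = 51.6 / 21 = 2.457 kip/in (vertical).
Torsion M = P·e = 51.6 × 5.5 = 283.8 kip·in.
Critical point at (x, y) = (1.5, 5.25) from centroid. f_tx = M·y/J = 6.203 kip/in; f_ty = M·x/J = 1.772 kip/in.
Resultant f_max = √[f_tx² + (f_v + f_ty)²] = √[6.203² + (2.457 + 1.772)²] = 7.508 kip/in.
Capacity per unit length: φr_n = 0.75 × 0.6 × 90 × (0.707 × 0.375) = 10.74 kip/in.
7.508 ≤ 10.74 → adequate.

f_max ≈ 7.51 kip/in; adequate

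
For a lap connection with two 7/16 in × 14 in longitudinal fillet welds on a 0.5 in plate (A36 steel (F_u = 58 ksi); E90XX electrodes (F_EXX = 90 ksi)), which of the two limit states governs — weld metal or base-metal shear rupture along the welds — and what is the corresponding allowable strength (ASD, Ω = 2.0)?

R_n/Ω ≈ 234 kip (weld metal governs)

t_e = 0.707 × 0.4375 = 0.3093 in; L = 28 in.
Weld metal: R_n/Ω = (1/2.0) × 0.6 × 90 × 0.3093 × 28 = 233.8 kip.
Base metal (shear rupture): R_n/Ω = (1/2.0) × 0.6 × 58 × 0.5 × 28 = 243.6 kip.
Governing: weld metal.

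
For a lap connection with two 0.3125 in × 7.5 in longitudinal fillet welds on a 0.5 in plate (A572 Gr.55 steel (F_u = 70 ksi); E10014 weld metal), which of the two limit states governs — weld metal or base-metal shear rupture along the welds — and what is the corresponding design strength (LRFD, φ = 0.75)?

φR_n ≈ 149 kip (weld metal governs)

E100XX → F_EXX = 100 ksi.
t_e = 0.707 × 0.3125 = 0.2209 in; L = 15 in.
Weld metal: φR_n = 0.75 × 0.6 × 100 × 0.2209 × 15 = 149.1 kip.
Base metal (shear rupture): φR_n = 0.75 × 0.6 × 70 × 0.5 × 15 = 236.2 kip.
Governing: weld metal.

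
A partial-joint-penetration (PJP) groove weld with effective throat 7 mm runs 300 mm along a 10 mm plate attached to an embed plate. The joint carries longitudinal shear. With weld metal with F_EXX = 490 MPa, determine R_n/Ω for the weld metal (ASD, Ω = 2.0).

Effective throat (given) t_e = 7 mm.
A_we = 7 × 300 = 2100 mm².
F_nw = 0.6 F_EXX = 294 MPa.
R_n/Ω = (294 × 2100) / 2.0 × 10⁻³ = 308.7 kN.

R_n/Ω ≈ 309 kN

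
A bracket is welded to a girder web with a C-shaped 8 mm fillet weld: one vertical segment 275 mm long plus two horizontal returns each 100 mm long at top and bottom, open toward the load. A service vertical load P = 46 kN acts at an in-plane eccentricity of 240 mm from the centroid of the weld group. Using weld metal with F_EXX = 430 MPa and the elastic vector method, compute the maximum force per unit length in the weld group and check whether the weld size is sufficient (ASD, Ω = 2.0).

f_max ≈ 352 N/mm; adequate

Total weld length L_w = 475 mm. Treat welds as unit-width lines.
Centroid: x̄ = 2×100×50 / 475 = 21.05 mm from the vertical weld.
Polar moment about centroid: J = I_x + I_y = [275³/12 + 2×100×137.5²] + [275×21.05² + 2(100³/12 + 100×28.95²)] = 5970000 mm³.
Direct shear f_v = P/L_w = 46×10³ / 475 = 96.84 N/mm (vertical).
Torsion M = P·e = 46×10³ × 240 = 11040000 N·mm.
Critical point at (x, y) = (78.95, 137.5) from centroid. f_tx = M·y/J = 254.3 N/mm; f_ty = M·x/J = 146 N/mm.
Resultant f_max = √[f_tx² + (f_v + f_ty)²] = √[254.3² + (96.84 + 146)²] = 351.6 N/mm.
Capacity per unit length: r_n/Ω = (1/2.0) × 0.6 × 430 × (0.707 × 8) = 729.6 N/mm.
351.6 ≤ 729.6 → adequate.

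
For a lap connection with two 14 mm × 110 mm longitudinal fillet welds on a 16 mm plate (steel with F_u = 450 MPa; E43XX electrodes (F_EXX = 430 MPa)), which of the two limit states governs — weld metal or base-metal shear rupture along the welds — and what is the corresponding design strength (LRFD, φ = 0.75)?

t_e = 0.707 × 14 = 9.898 mm; L = 220 mm.
Weld metal: φR_n = 0.75 × 0.6 × 430 × 9.898 × 220 × 10⁻³ = 421.4 kN.
Base metal (shear rupture): φR_n = 0.75 × 0.6 × 450 × 16 × 220 × 10⁻³ = 712.8 kN.
Governing: weld metal.

φR_n ≈ 421 kN (weld metal governs)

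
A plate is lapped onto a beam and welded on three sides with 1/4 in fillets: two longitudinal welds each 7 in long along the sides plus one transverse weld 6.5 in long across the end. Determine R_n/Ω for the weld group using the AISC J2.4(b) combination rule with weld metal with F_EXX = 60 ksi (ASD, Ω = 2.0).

t_e = 0.707 × 0.25 = 0.1767 in.
R_nwl = 0.6 × 60 × 0.1767 × 14 = 89.08 kips (longitudinal, 2 welds).
R_nwt = 0.6 × 60 × 0.1767 × 6.5 = 41.36 kips (transverse, base value).
(i) R_nwl + R_nwt = 130.4 kips; (ii) 0.85 R_nwl + 1.5 R_nwt = 137.8 kips.
R_n = max = 137.8 kips [governs: (ii)]; R_n/Ω = 68.88 kips.

R_n/Ω ≈ 68.9 kips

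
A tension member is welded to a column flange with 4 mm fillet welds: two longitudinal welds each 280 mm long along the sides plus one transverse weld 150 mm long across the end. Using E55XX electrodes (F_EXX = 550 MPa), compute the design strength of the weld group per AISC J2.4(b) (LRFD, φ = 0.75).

φR_n ≈ 497 kN

t_e = 0.707 × 4 = 2.828 mm.
R_nwl = 0.6 × 550 × 2.828 × 560 × 10⁻³ = 522.6 kN (longitudinal, 2 welds).
R_nwt = 0.6 × 550 × 2.828 × 150 × 10⁻³ = 140 kN (transverse, base value).
(i) R_nwl + R_nwt = 662.6 kN; (ii) 0.85 R_nwl + 1.5 R_nwt = 654.2 kN.
R_n = max = 662.6 kN [governs: (i)]; φR_n = 497 kN.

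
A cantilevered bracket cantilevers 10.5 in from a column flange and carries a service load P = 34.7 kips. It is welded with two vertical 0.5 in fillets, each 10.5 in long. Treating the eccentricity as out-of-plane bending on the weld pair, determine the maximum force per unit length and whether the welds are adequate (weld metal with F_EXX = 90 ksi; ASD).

f_max ≈ 10.1 kip/in; NOT adequate

L_w = 2 × 10.5 = 21 in; section modulus (unit throat) S = 2 × L²/6 = 36.75 in².
Direct shear f_v = P/L_w = 34.7/21 = 1.652 kip/in.
Moment M = P × e = 34.7 × 10.5 = 364.35 kip·in; bending f_b = M/S = 9.914 kip/in.
f_max = √(f_v² + f_b²) = √(1.652² + 9.914²) = 10.05 kip/in.
r_n/Ω = (1/2.0) × 0.6 × 90 × (0.707 × 0.5) = 9.544 kip/in → NOT adequate.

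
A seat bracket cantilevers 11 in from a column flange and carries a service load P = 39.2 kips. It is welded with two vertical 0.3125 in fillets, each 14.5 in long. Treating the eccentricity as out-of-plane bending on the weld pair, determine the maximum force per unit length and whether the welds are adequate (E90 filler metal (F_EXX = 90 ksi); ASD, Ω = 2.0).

f_max ≈ 6.3 kip/in; NOT adequate

L_w = 2 × 14.5 = 29 in; section modulus (unit throat) S = 2 × L²/6 = 70.08 in².
Direct shear f_v = P/L_w = 39.2/29 = 1.352 kip/in.
Moment M = P × e = 39.2 × 11 = 431.2 kip·in; bending f_b = M/S = 6.153 kip/in.
f_max = √(f_v² + f_b²) = √(1.352² + 6.153²) = 6.299 kip/in.
r_n/Ω = (1/2.0) × 0.6 × 90 × (0.707 × 0.3125) = 5.965 kip/in → NOT adequate.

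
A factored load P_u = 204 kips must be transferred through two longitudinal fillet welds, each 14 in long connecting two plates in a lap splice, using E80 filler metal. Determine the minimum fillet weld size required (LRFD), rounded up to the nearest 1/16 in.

w = 5/16 in

E80XX → F_EXX = 80 ksi.
Total weld length L = 28 in.
Required throat t_e = P_u / (φ × 0.6 F_EXX × L) = 204 / (0.75 × 0.6 × 80 × 28) = 0.2024 in.
Required leg w = t_e / 0.707 = 0.2863 in → use 5/16 in.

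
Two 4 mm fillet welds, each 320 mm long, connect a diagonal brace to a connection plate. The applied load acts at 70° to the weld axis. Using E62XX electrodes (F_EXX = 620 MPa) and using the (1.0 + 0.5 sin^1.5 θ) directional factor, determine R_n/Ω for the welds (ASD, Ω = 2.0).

t_e = 0.707 × 4 = 2.828 mm; A_we = 2.828 × 640 = 1810 mm².
Directional factor: 1.0 + 0.5 sin^1.5(70°) = 1.455.
F_nw = 0.6 × 620 × 1.455 = 541.4 MPa.
R_n/Ω = (541.4 × 1810) / 2.0 × 10⁻³ = 490 kN.

R_n/Ω ≈ 490 kN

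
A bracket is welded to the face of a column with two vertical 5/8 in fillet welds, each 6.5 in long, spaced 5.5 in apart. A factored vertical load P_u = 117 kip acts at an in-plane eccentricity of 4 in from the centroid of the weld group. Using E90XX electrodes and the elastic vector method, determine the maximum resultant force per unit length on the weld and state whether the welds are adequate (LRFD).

E90XX → F_EXX = 90 ksi.
Total weld length L_w = 13 in. Treat welds as unit-width lines.
Polar moment about centroid: J = 2[d³/12 + d(b/2)²] = 2[6.5³/12 + 6.5×2.75²] = 144.1 in³.
Direct shear f_v = P/L_w = 117 / 13 = 9 kip/in (vertical).
Torsion M = P·e = 117 × 4 = 468 kip·in.
Critical point at (x, y) = (2.75, 3.25) from centroid. f_tx = M·y/J = 10.56 kip/in; f_ty = M·x/J = 8.932 kip/in.
Resultant f_max = √[f_tx² + (f_v + f_ty)²] = √[10.56² + (9 + 8.932)²] = 20.81 kip/in.
Capacity per unit length: φr_n = 0.75 × 0.6 × 90 × (0.707 × 0.625) = 17.9 kip/in.
20.81 > 17.9 → NOT adequate.

f_max ≈ 20.8 kip/in; NOT adequate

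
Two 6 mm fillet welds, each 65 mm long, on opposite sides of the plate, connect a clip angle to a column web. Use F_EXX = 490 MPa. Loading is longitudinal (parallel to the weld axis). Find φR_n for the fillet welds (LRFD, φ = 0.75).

φR_n ≈ 122 kN

Effective throat t_e = 0.707 × 6 = 4.242 mm.
Total length L = 130 mm; A_we = 4.242 × 130 = 551.5 mm².
F_nw = 0.6 F_EXX = 0.6 × 490 = 294 MPa.
φR_n = 0.75 × 294 × 551.5 × 10⁻³ = 121.6 kN.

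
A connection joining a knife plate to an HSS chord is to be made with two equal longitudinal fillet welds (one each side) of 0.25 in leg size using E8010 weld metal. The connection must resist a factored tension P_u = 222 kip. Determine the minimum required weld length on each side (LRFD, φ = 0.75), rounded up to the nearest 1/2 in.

L = 17.5 in on each side

E80XX → F_EXX = 80 ksi.
Throat t_e = 0.707 × 0.25 = 0.1767 in.
φr_n = 0.75 × 0.6 × 80 × 0.1767 = 6.363 kip/in.
L_req = P_u / φr_n = 222 / 6.363 = 34.89 in total.
Per side: 34.89 / 2 = 17.44 in.
Round up → use L = 17.5 in on each side.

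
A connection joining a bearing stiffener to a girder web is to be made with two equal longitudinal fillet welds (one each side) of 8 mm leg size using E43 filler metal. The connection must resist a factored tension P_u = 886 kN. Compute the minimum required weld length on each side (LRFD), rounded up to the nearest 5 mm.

E43XX → F_EXX = 430 MPa.
Throat t_e = 0.707 × 8 = 5.656 mm.
φr_n = 0.75 × 0.6 × 430 × 5.656 × 10⁻³ = 1.094 kN/mm.
L_req = P_u / φr_n = 886 / 1.094 = 809.5 mm total.
Per side: 809.5 / 2 = 404.8 mm.
Round up → use L = 405 mm on each side.

L = 405 mm on each side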